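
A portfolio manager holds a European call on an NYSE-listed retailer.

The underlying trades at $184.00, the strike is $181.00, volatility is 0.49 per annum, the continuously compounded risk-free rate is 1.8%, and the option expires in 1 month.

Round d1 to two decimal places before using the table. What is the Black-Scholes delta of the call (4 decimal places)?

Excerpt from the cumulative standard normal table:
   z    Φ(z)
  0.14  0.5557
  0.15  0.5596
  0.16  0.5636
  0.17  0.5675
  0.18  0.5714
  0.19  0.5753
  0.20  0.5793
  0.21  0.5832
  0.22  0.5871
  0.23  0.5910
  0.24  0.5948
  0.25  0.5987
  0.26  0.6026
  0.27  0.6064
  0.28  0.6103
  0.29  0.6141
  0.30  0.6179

T = 0.08333;  σ√T = 0.1415
d₁ = [ln(184/181) + (0.018 + 0.49²/2)·0.08333] / 0.1415 = [0.0164 + 0.0115] / 0.1415 = 0.1975 ⇒ 0.20
N(d₁) = N(0.20) = 0.5793
Δ_call = N(d₁) = 0.5793

0.5793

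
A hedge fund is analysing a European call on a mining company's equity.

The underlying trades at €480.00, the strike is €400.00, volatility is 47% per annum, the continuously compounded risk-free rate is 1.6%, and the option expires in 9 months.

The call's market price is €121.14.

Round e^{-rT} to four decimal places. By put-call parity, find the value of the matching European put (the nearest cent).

€36.38

e^(−rT) = e^(−0.016·0.75) = 0.9881
Put-call parity: C − P = S − K·e^(−rT) = 480 − 400·0.9881 = 480 − 395.2400 = 84.7600
P = C − (C − P) = 121.14 − (84.7600) = 36.3800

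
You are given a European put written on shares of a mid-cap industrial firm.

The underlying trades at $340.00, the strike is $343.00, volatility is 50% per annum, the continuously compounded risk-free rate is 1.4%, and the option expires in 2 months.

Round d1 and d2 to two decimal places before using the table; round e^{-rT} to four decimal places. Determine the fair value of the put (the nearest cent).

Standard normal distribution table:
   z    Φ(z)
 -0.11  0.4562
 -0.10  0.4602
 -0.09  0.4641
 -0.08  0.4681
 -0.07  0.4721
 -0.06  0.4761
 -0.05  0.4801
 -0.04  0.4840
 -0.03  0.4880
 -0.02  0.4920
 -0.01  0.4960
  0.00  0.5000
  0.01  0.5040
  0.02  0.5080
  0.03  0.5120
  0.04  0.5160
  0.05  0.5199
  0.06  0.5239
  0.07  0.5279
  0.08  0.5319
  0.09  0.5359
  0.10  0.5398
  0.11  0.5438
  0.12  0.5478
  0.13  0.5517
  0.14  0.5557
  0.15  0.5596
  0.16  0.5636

T = 0.1667;  σ√T = 0.2041
ln(S/K) + (r + σ²/2)T = ln(340/343) + (0.014 + 0.5²/2)·0.1667 = -0.0088 + 0.0232 = 0.0144
d₁ = 0.0144 / 0.2041 = 0.0705 ≈ 0.07
d₂ = d₁ − σ√T = 0.0705 − 0.2041 = -0.1337 ≈ -0.13
e^(−rT) = e^(−0.014·0.1667) = 0.9977
N(−d₂) = N(0.13) = 0.5517;  N(−d₁) = N(-0.07) = 0.4721
P = 343·0.9977·0.5517 − 340·0.4721 = 188.7979 − 160.5140 = 28.2839

$28.28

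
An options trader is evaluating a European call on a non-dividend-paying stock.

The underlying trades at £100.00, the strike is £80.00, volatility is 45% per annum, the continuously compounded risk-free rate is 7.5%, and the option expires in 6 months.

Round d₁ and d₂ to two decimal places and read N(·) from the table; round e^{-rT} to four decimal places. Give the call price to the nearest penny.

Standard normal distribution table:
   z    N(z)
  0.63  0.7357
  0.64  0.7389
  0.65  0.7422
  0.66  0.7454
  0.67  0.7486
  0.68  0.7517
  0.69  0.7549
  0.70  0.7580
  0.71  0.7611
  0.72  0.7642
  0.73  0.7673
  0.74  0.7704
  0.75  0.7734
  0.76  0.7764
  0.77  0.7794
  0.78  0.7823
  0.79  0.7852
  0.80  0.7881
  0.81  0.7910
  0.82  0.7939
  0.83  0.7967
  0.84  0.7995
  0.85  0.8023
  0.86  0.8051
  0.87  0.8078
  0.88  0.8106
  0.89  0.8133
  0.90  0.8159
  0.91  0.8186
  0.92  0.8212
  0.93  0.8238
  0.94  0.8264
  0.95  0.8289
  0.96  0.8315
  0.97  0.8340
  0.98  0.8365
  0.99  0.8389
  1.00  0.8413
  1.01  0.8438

£26.21

σ√T = 0.45·√0.5 = 0.3182
ln(S/K) + (r + σ²/2)T = ln(100/80) + (0.075 + 0.45²/2)·0.5 = 0.2231 + 0.0881 = 0.3113
d₁ = 0.3113 / 0.3182 = 0.9782 → 0.98
d₂ = d₁ − σ√T = 0.9782 − 0.3182 = 0.6600 → 0.66
exp(−rT) = exp(−0.075·0.5) = 0.9632
C = 100·N(0.98) − 80·0.9632·N(0.66) = 100·0.8365 − 80·0.9632·0.7454 = 83.6500 − 57.4375 = 26.2125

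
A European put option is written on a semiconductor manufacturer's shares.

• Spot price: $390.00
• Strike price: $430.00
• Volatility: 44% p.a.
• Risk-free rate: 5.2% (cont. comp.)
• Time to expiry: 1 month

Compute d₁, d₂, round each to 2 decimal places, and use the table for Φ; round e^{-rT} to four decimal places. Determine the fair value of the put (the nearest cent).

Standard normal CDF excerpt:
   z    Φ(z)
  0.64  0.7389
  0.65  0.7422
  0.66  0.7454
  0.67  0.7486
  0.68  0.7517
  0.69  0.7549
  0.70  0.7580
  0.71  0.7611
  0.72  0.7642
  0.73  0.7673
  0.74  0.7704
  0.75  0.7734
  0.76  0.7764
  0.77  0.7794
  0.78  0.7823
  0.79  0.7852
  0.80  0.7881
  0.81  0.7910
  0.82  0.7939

$45.47

σ√T = 0.44 × 0.2887 = 0.1270
d₁ = [ln(390/430) + (0.052 + 0.44²/2)·0.08333] / 0.1270 = [-0.0976 + 0.0124] / 0.1270 = -0.6711 → -0.67
d₂ = d₁ − σ√T = -0.6711 − 0.1270 = -0.7981 → -0.80
e^(−rT) = e^(−0.052·0.08333) = 0.9957
N(−d₂) = N(0.80) = 0.7881;  N(−d₁) = N(0.67) = 0.7486
P = 430·0.9957·0.7881 − 390·0.7486 = 337.4258 − 291.9540 = 45.4718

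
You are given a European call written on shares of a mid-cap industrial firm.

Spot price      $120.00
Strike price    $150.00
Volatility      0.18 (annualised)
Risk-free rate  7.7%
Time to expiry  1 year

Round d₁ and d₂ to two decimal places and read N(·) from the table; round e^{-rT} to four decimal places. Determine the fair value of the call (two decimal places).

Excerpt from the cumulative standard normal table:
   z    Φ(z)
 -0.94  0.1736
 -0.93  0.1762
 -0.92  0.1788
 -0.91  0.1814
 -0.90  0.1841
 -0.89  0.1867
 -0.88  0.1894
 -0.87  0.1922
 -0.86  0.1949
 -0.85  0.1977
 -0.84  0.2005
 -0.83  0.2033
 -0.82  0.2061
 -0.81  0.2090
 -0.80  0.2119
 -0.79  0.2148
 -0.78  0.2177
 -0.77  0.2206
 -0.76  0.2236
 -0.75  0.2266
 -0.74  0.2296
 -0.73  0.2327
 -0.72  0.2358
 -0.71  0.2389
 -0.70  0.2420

$2.73

σ√T = 0.18·√1 = 0.1800
d₁ = [ln(120/150) + (0.077 + ½·0.18²)·1] / (σ√T) = (-0.2231 + 0.0932) / 0.1800 = -0.7219 ⇒ -0.72
d₂ = -0.7219 − 0.1800 = -0.9019 ⇒ -0.90
exp(−rT) = exp(−0.077·1) = 0.9259
C = 120·N(-0.72) − 150·0.9259·N(-0.90) = 120·0.2358 − 150·0.9259·0.1841 = 28.2960 − 25.5687 = 2.7273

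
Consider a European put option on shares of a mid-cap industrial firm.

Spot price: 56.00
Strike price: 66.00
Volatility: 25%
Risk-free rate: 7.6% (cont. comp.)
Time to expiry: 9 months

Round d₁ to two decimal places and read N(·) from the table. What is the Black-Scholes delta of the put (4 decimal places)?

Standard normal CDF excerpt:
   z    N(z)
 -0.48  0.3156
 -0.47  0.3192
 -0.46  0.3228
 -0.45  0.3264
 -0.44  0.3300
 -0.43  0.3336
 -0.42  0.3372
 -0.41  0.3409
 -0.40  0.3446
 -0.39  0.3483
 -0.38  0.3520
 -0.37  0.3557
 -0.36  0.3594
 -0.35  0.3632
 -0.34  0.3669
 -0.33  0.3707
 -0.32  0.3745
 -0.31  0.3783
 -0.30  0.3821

-0.6517

T = 0.75;  σ√T = 0.2165
d₁ = [ln(56/66) + (0.076 + ½·0.25²)·0.75] / (σ√T) = (-0.1643 + 0.0804) / 0.2165 = -0.3874 ⇒ -0.39
N(d₁) = N(-0.39) = 0.3483
Δ_put = N(d₁) − 1 = 0.3483 − 1 = -0.6517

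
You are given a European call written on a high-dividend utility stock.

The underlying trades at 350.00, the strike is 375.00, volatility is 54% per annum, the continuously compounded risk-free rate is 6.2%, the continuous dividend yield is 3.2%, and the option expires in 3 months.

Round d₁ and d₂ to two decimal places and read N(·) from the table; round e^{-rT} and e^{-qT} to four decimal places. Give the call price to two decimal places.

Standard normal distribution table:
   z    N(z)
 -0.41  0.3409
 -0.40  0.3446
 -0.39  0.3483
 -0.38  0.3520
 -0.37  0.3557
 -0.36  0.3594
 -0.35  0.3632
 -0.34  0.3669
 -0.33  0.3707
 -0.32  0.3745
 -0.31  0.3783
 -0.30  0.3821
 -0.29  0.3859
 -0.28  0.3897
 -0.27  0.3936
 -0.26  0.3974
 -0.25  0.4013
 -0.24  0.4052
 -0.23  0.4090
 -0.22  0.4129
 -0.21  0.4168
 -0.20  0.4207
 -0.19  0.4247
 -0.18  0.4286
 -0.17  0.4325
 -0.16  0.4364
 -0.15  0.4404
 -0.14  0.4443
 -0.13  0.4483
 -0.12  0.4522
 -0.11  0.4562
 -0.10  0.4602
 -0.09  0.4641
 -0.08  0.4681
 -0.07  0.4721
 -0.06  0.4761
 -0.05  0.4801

σ√T = 0.54 × 0.5000 = 0.2700
ln(S/K) + (r − q + σ²/2)T = ln(350/375) + (0.062 − 0.032 + 0.54²/2)·0.25 = -0.0690 + 0.0440 = -0.0250
d₁ = -0.0250 / 0.2700 = -0.0928 which rounds to -0.09
d₂ = d₁ − σ√T = -0.0928 − 0.2700 = -0.3628 which rounds to -0.36
e^(−qT) = e^(−0.032·0.25) = 0.9920;  e^(−rT) = e^(−0.062·0.25) = 0.9846
N(d₁) = N(-0.09) = 0.4641;  N(d₂) = N(-0.36) = 0.3594
C = 350·0.9920·0.4641 − 375·0.9846·0.3594 = 161.1355 − 132.6995 = 28.4361

28.44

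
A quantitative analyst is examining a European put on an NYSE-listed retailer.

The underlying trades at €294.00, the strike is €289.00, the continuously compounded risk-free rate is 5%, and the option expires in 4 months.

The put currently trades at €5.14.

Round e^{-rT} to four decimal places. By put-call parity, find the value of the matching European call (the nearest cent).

exp(−rT) = exp(−0.05·0.3333) = 0.9835
Put-call parity: C − P = S − K·e^(−rT) = 294 − 289·0.9835 = 294 − 284.2315 = 9.7685
C = P + (C − P) = 5.14 + (9.7685) = 14.9085

€14.91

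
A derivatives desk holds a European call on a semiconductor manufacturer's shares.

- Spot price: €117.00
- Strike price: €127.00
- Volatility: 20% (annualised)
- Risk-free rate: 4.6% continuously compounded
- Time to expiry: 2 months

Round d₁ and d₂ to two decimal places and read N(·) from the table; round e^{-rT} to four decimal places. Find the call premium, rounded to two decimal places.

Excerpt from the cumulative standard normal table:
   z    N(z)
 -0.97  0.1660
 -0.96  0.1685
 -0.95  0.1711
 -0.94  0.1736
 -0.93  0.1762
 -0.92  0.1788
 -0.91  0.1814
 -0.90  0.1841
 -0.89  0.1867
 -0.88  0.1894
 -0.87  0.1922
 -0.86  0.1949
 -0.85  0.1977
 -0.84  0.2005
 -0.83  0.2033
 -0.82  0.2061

T = 0.1667;  σ√T = 0.0816
d₁ = [ln(117/127) + (0.046 + ½·0.2²)·0.1667] / (σ√T) = (-0.0820 + 0.0110) / 0.0816 = -0.8697 ⇒ -0.87
d₂ = -0.8697 − 0.0816 = -0.9514 ⇒ -0.95
exp(−rT) = exp(−0.046·0.1667) = 0.9924
C = 117·N(-0.87) − 127·0.9924·N(-0.95) = 117·0.1922 − 127·0.9924·0.1711 = 22.4874 − 21.5646 = 0.9228

€0.92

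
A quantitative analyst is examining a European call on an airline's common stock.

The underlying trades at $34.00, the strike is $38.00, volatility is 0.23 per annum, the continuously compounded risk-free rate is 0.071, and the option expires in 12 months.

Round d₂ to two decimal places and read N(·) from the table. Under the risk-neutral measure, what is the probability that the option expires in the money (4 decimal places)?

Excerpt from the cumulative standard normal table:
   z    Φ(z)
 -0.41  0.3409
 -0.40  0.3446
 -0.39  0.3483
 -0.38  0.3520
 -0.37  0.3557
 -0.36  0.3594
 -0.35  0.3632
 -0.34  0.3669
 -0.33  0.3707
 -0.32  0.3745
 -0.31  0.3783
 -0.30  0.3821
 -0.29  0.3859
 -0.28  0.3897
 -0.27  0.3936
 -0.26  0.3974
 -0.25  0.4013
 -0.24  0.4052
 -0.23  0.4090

σ√T = 0.23·√1 = 0.2300
d₁ = [ln(34/38) + (0.071 + ½·0.23²)·1] / (σ√T) = (-0.1112 + 0.0974) / 0.2300 = -0.0599 ⇒ -0.06
d₂ = -0.0599 − 0.2300 = -0.2899 ⇒ -0.29
Risk-neutral Pr[S_T > K] = N(d₂) = N(-0.29) = 0.3859

0.3859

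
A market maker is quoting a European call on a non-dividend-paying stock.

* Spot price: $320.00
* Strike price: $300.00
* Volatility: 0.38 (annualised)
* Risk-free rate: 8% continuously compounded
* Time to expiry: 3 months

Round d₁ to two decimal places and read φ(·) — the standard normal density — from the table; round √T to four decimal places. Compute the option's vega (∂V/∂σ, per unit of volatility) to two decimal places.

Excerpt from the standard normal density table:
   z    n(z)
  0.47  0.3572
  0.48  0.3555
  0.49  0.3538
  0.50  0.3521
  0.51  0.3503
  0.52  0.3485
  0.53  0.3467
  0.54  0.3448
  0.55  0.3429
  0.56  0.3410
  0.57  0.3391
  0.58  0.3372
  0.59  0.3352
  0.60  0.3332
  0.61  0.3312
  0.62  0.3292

σ√T = 0.38 × 0.5000 = 0.1900
d₁ = [ln(320/300) + (0.08 + ½·0.38²)·0.25] / (σ√T) = (0.0645 + 0.0381) / 0.1900 = 0.5399 ⇒ 0.54
√T = √0.25 = 0.5000
φ(d₁) = φ(0.54) = 0.3448
vega = S·φ(d₁)·√T = 320·0.3448·0.5000 = 55.1680

55.17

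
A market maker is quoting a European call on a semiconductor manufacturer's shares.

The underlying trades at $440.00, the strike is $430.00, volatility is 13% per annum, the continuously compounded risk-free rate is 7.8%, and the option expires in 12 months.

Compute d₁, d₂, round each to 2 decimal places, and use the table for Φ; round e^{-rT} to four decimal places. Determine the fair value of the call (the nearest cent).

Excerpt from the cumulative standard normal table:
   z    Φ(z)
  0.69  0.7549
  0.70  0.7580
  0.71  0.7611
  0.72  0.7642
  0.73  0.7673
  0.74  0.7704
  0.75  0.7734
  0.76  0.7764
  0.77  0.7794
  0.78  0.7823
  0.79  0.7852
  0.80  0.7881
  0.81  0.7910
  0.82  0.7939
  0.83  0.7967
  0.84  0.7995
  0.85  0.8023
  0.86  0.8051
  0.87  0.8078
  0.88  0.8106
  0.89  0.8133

σ√T = 0.13·√1 = 0.1300
d₁ = [ln(440/430) + (0.078 + 0.13²/2)·1] / 0.1300 = [0.0230 + 0.0864] / 0.1300 = 0.8418 ≈ 0.84
d₂ = d₁ − σ√T = 0.8418 − 0.1300 = 0.7118 ≈ 0.71
exp(−rT) = exp(−0.078·1) = 0.9250
N(d₁) = N(0.84) = 0.7995;  N(d₂) = N(0.71) = 0.7611
C = 440·0.7995 − 430·0.9250·0.7611 = 351.7800 − 302.7275 = 49.0525

$49.05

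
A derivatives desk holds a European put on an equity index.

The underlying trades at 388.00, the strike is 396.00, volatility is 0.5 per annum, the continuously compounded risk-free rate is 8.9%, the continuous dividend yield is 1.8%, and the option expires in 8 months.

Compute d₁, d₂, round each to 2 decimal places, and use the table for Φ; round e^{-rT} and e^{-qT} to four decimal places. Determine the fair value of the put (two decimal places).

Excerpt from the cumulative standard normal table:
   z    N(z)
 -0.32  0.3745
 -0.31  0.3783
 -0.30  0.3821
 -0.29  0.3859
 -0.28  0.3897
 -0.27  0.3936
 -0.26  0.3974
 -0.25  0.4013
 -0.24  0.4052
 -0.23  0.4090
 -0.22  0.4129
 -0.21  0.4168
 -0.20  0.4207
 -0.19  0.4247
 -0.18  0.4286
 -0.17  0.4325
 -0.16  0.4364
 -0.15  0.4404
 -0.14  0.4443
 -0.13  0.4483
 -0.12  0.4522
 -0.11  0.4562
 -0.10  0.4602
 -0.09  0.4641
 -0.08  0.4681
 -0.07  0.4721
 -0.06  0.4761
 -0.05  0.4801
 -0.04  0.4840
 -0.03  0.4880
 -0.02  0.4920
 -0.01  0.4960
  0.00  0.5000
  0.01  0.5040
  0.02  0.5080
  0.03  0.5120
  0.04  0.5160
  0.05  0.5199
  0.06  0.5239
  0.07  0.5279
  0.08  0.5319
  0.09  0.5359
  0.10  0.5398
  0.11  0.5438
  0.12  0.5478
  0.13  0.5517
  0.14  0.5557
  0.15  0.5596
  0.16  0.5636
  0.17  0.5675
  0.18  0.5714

σ√T = 0.5·√0.6667 = 0.4082
d₁ = [ln(388/396) + (0.089 − 0.018 + 0.5²/2)·0.6667] / 0.4082 = [-0.0204 + 0.1307] / 0.4082 = 0.2701 which rounds to 0.27
d₂ = d₁ − σ√T = 0.2701 − 0.4082 = -0.1382 which rounds to -0.14
e^(−qT) = e^(−0.018·0.6667) = 0.9881;  e^(−rT) = e^(−0.089·0.6667) = 0.9424
N(−d₂) = N(0.14) = 0.5557;  N(−d₁) = N(-0.27) = 0.3936
P = 396·0.9424·0.5557 − 388·0.9881·0.3936 = 207.3819 − 150.8995 = 56.4824

56.48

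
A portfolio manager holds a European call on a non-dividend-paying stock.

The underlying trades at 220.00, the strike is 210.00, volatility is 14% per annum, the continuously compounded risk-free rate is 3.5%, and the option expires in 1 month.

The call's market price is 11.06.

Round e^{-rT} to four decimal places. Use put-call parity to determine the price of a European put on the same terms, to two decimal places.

0.45

e^(−rT) = e^(−0.035·0.08333) = 0.9971
Put-call parity: C − P = S − K·e^(−rT) = 220 − 210·0.9971 = 220 − 209.3910 = 10.6090
P = C − (C − P) = 11.06 − (10.6090) = 0.4510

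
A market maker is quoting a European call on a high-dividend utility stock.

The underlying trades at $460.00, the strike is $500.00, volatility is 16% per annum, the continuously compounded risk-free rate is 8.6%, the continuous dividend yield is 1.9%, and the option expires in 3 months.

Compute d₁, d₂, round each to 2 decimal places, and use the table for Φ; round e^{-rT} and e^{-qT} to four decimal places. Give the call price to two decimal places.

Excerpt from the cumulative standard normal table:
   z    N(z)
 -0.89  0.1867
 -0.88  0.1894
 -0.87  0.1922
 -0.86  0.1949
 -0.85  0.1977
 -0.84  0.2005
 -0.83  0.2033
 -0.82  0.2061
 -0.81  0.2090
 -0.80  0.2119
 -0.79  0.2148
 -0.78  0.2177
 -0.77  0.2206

$4.29

T = 0.25;  σ√T = 0.0800
ln(S/K) + (r − q + σ²/2)T = ln(460/500) + (0.086 − 0.019 + 0.16²/2)·0.25 = -0.0834 + 0.0199 = -0.0634
d₁ = -0.0634 / 0.0800 = -0.7929 ⇒ -0.79
d₂ = d₁ − σ√T = -0.7929 − 0.0800 = -0.8729 ⇒ -0.87
e^(−qT) = e^(−0.019·0.25) = 0.9953;  e^(−rT) = e^(−0.086·0.25) = 0.9787
N(d₁) = N(-0.79) = 0.2148;  N(d₂) = N(-0.87) = 0.1922
C = 460·0.9953·0.2148 − 500·0.9787·0.1922 = 98.3436 − 94.0531 = 4.2905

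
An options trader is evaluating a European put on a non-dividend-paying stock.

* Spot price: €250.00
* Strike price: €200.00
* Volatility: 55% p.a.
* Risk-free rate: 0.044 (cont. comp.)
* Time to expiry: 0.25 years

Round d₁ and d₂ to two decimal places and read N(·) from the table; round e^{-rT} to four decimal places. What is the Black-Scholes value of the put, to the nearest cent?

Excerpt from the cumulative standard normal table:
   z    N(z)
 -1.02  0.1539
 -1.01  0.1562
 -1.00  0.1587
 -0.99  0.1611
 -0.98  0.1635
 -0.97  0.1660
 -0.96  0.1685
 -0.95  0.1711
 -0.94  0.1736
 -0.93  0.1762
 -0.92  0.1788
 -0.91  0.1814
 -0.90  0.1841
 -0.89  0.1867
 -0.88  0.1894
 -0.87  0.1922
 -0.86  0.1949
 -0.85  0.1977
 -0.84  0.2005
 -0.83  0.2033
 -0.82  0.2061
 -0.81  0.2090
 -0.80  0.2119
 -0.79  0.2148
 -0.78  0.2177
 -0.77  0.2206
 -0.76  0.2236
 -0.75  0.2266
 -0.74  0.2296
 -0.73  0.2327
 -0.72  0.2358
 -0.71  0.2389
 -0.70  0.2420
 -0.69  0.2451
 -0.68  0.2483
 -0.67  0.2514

σ√T = 0.55 × 0.5000 = 0.2750
d₁ = [ln(250/200) + (0.044 + ½·0.55²)·0.25] / (σ√T) = (0.2231 + 0.0488) / 0.2750 = 0.9889 which rounds to 0.99
d₂ = 0.9889 − 0.2750 = 0.7139 which rounds to 0.71
exp(−rT) = exp(−0.044·0.25) = 0.9891
N(−d₂) = N(-0.71) = 0.2389;  N(−d₁) = N(-0.99) = 0.1611
P = 200·0.9891·0.2389 − 250·0.1611 = 47.2592 − 40.2750 = 6.9842

€6.98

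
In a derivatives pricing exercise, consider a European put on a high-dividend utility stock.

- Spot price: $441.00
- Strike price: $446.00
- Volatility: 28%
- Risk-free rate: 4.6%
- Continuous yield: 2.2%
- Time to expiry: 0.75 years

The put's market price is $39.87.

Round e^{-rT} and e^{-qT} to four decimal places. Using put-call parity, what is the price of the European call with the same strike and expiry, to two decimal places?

exp(−qT) = exp(−0.022·0.75) = 0.9836;  exp(−rT) = exp(−0.046·0.75) = 0.9661
Put-call parity: C − P = S·e^(−qT) − K·e^(−rT) = 441·0.9836 − 446·0.9661 = 433.7676 − 430.8806 = 2.8870
C = P + (C − P) = 39.87 + (2.8870) = 42.7570

$42.76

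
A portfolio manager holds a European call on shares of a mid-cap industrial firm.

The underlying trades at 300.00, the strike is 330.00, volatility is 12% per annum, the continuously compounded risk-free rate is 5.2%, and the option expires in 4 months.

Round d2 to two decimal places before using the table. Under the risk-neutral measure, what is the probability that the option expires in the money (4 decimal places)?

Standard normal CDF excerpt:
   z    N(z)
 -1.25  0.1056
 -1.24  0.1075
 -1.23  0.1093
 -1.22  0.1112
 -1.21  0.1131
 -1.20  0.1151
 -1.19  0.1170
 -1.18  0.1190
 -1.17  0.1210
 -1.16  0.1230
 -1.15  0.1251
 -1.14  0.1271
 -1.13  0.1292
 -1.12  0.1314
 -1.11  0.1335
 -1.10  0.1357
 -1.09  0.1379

0.1230

σ√T = 0.12 × 0.5774 = 0.0693
d₁ = [ln(300/330) + (0.052 + 0.12²/2)·0.3333] / 0.0693 = [-0.0953 + 0.0197] / 0.0693 = -1.0909 which rounds to -1.09
d₂ = d₁ − σ√T = -1.0909 − 0.0693 = -1.1601 which rounds to -1.16
Risk-neutral Pr[S_T > K] = N(d₂) = N(-1.16) = 0.1230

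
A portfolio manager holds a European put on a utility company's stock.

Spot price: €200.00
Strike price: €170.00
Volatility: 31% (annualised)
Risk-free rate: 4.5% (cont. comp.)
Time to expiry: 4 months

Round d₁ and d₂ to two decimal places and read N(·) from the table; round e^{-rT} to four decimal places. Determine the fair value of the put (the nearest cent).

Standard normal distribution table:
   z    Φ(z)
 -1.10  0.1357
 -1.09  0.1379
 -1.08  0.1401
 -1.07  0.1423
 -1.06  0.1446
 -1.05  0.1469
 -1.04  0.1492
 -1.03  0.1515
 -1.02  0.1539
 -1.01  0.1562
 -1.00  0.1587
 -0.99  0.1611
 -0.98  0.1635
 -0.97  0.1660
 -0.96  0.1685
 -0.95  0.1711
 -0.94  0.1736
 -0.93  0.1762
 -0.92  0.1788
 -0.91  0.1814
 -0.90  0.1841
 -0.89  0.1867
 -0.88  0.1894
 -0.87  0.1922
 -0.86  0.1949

σ√T = 0.31·√0.3333 = 0.1790
d₁ = [ln(200/170) + (0.045 + ½·0.31²)·0.3333] / (σ√T) = (0.1625 + 0.0310) / 0.1790 = 1.0813 ⇒ 1.08
d₂ = 1.0813 − 0.1790 = 0.9024 ⇒ 0.90
e^(−rT) = e^(−0.045·0.3333) = 0.9851
N(−d₂) = N(-0.90) = 0.1841;  N(−d₁) = N(-1.08) = 0.1401
P = 170·0.9851·0.1841 − 200·0.1401 = 30.8307 − 28.0200 = 2.8107

€2.81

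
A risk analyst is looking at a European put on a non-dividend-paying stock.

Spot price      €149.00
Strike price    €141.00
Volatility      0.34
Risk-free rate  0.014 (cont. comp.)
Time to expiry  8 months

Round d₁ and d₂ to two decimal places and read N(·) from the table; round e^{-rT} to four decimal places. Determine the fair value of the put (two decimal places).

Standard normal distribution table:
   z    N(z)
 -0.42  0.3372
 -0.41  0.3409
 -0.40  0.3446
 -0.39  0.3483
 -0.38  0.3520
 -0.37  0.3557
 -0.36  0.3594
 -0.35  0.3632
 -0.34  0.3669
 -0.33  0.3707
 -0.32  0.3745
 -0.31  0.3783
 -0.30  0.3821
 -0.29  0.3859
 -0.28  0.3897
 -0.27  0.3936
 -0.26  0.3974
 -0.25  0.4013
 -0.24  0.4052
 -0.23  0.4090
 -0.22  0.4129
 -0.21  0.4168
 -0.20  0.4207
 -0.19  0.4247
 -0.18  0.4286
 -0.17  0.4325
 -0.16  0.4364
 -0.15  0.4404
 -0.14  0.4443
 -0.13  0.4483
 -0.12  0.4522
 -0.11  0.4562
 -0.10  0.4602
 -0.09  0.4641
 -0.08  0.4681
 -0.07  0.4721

σ√T = 0.34 × 0.8165 = 0.2776
d₁ = [ln(149/141) + (0.014 + ½·0.34²)·0.6667] / (σ√T) = (0.0552 + 0.0479) / 0.2776 = 0.3712 which rounds to 0.37
d₂ = 0.3712 − 0.2776 = 0.0936 which rounds to 0.09
exp(−rT) = exp(−0.014·0.6667) = 0.9907
N(−d₂) = N(-0.09) = 0.4641;  N(−d₁) = N(-0.37) = 0.3557
P = 141·0.9907·0.4641 − 149·0.3557 = 64.8295 − 52.9993 = 11.8302

€11.83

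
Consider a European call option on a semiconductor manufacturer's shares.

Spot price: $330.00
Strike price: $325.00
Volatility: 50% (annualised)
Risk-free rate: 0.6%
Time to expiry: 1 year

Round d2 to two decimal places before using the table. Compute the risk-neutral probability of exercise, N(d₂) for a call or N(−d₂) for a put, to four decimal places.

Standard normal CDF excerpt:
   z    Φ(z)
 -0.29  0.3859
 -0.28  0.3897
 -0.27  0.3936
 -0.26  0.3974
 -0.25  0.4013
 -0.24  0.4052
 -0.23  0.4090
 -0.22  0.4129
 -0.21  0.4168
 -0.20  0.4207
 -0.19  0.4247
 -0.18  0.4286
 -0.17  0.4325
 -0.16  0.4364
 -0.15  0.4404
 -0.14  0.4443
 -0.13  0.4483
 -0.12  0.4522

σ√T = 0.5·√1 = 0.5000
d₁ = [ln(330/325) + (0.006 + ½·0.5²)·1] / (σ√T) = (0.0153 + 0.1310) / 0.5000 = 0.2925 ⇒ 0.29
d₂ = 0.2925 − 0.5000 = -0.2075 ⇒ -0.21
Pr(exercise) under Q = N(d₂) = 0.4168

0.4168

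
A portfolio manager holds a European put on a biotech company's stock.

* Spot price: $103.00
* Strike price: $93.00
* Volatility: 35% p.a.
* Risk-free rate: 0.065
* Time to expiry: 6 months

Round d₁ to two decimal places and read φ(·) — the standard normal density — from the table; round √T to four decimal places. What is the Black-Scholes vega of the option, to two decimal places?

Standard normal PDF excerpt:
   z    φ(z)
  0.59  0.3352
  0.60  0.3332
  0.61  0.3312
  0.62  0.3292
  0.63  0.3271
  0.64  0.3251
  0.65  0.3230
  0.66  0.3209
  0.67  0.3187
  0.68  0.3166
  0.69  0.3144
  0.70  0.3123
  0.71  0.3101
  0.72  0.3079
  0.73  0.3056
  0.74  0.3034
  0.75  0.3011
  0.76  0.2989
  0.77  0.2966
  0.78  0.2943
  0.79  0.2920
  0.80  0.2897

23.21

σ√T = 0.35 × 0.7071 = 0.2475
d₁ = [ln(103/93) + (0.065 + ½·0.35²)·0.5] / (σ√T) = (0.1021 + 0.0631) / 0.2475 = 0.6677 ≈ 0.67
√T = √0.5 = 0.7071
φ(d₁) = φ(0.67) = 0.3187
vega = S·φ(d₁)·√T = 103·0.3187·0.7071 = 23.2113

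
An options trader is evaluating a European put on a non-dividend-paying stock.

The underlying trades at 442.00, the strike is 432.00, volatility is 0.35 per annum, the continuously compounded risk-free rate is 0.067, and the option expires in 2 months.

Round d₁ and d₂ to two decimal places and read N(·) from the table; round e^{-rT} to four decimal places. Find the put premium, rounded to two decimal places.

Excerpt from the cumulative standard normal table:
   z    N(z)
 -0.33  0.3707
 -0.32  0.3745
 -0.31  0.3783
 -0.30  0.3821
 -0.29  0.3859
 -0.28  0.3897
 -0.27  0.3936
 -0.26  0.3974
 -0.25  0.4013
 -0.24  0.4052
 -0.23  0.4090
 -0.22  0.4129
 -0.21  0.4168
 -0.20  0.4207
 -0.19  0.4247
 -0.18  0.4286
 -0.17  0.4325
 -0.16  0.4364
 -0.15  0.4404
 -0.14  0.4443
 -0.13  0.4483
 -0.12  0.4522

T = 0.1667;  σ√T = 0.1429
ln(S/K) + (r + σ²/2)T = ln(442/432) + (0.067 + 0.35²/2)·0.1667 = 0.0229 + 0.0214 = 0.0443
d₁ = 0.0443 / 0.1429 = 0.3098 ⇒ 0.31
d₂ = d₁ − σ√T = 0.3098 − 0.1429 = 0.1669 ⇒ 0.17
e^(−rT) = e^(−0.067·0.1667) = 0.9889
N(−d₂) = N(-0.17) = 0.4325;  N(−d₁) = N(-0.31) = 0.3783
P = 432·0.9889·0.4325 − 442·0.3783 = 184.7661 − 167.2086 = 17.5575

17.56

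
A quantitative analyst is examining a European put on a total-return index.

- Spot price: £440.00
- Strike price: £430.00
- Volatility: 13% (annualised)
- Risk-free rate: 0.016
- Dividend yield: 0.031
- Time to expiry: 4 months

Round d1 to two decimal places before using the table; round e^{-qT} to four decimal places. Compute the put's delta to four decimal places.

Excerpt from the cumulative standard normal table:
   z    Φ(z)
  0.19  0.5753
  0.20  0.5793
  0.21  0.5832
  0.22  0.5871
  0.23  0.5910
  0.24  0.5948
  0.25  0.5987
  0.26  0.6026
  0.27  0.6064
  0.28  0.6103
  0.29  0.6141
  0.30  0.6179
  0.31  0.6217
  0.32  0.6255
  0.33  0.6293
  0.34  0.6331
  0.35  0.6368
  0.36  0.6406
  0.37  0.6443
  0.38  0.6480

-0.3857

T = 0.3333;  σ√T = 0.0751
d₁ = [ln(440/430) + (0.016 − 0.031 + 0.13²/2)·0.3333] / 0.0751 = [0.0230 − 0.0022] / 0.0751 = 0.2772 ≈ 0.28
N(d₁) = N(0.28) = 0.6103
Δ_put = e^(−qT)·(N(d₁) − 1) = 0.9897·(0.6103 − 1) = -0.3857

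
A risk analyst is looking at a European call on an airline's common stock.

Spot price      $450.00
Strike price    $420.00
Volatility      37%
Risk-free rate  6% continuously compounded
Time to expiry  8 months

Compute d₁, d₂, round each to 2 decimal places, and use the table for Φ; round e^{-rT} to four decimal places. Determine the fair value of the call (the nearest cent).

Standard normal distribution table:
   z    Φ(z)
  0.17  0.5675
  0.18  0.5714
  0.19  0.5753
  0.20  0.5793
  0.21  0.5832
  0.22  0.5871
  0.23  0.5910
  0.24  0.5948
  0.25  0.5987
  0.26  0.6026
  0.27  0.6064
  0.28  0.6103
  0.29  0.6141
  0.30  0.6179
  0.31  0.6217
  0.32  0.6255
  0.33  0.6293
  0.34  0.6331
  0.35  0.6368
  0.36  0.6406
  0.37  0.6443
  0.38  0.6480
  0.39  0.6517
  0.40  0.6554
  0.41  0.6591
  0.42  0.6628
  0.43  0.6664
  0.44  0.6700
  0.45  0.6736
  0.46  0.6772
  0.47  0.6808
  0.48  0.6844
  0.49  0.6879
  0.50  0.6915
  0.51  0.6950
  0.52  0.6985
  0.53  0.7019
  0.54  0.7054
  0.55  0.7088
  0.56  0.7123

$77.41

T = 0.6667;  σ√T = 0.3021
d₁ = [ln(450/420) + (0.06 + 0.37²/2)·0.6667] / 0.3021 = [0.0690 + 0.0856] / 0.3021 = 0.5118 ⇒ 0.51
d₂ = d₁ − σ√T = 0.5118 − 0.3021 = 0.2097 ⇒ 0.21
exp(−rT) = exp(−0.06·0.6667) = 0.9608
C = 450·N(0.51) − 420·0.9608·N(0.21) = 450·0.6950 − 420·0.9608·0.5832 = 312.7500 − 235.3422 = 77.4078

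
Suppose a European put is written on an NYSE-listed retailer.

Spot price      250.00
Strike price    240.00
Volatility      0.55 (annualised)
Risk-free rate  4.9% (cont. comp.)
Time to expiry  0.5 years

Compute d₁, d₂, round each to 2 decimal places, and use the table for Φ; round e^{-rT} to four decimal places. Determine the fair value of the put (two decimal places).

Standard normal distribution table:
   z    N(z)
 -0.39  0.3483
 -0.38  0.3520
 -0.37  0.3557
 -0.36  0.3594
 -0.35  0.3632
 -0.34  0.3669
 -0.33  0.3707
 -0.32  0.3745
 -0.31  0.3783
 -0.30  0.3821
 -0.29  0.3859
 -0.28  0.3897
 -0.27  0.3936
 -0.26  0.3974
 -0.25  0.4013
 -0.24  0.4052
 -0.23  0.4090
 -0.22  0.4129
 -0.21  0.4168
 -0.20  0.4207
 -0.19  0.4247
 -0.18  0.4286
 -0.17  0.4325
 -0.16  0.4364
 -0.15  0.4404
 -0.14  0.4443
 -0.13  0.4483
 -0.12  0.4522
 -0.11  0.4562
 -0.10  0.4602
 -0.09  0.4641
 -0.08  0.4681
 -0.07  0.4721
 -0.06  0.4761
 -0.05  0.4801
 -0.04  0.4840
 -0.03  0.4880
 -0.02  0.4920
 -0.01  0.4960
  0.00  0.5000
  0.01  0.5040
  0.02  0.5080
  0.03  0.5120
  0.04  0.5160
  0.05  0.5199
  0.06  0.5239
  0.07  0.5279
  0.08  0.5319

σ√T = 0.55·√0.5 = 0.3889
d₁ = [ln(250/240) + (0.049 + ½·0.55²)·0.5] / (σ√T) = (0.0408 + 0.1001) / 0.3889 = 0.3624 which rounds to 0.36
d₂ = 0.3624 − 0.3889 = -0.0265 which rounds to -0.03
exp(−rT) = exp(−0.049·0.5) = 0.9758
P = 240·0.9758·N(0.03) − 250·N(-0.36) = 240·0.9758·0.5120 − 250·0.3594 = 119.9063 − 89.8500 = 30.0563

30.06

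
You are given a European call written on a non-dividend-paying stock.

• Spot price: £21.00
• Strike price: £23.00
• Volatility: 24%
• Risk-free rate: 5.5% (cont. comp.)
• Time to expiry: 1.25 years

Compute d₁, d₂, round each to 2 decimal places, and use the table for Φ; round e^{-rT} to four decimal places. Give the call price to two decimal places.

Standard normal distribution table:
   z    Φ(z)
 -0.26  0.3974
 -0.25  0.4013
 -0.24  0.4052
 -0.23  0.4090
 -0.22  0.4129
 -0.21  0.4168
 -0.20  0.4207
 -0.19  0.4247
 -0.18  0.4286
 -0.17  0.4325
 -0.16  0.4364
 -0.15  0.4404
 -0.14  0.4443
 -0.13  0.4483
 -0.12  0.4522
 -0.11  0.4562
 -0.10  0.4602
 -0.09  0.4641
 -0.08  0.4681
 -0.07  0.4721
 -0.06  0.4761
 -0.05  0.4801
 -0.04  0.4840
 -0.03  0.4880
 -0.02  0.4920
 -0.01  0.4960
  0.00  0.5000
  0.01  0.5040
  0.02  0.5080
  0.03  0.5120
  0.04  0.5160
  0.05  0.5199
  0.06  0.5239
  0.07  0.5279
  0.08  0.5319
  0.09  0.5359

£2.05

σ√T = 0.24 × 1.1180 = 0.2683
ln(S/K) + (r + σ²/2)T = ln(21/23) + (0.055 + 0.24²/2)·1.25 = -0.0910 + 0.1047 = 0.0138
d₁ = 0.0138 / 0.2683 = 0.0513 ≈ 0.05
d₂ = d₁ − σ√T = 0.0513 − 0.2683 = -0.2170 ≈ -0.22
exp(−rT) = exp(−0.055·1.25) = 0.9336
N(d₁) = N(0.05) = 0.5199;  N(d₂) = N(-0.22) = 0.4129
C = 21·0.5199 − 23·0.9336·0.4129 = 10.9179 − 8.8661 = 2.0518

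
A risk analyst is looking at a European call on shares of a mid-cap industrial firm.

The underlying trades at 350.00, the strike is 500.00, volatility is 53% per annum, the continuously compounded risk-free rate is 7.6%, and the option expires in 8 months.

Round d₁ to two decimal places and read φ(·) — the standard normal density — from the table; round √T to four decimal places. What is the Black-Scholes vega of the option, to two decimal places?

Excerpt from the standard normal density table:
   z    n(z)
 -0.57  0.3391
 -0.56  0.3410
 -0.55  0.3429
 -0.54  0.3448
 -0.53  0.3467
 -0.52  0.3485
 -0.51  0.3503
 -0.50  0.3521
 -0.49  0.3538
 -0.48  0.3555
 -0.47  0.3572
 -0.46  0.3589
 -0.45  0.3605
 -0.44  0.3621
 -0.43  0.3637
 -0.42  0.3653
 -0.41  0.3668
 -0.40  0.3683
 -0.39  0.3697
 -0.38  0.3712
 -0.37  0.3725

101.11

σ√T = 0.53 × 0.8165 = 0.4327
d₁ = [ln(350/500) + (0.076 + ½·0.53²)·0.6667] / (σ√T) = (-0.3567 + 0.1443) / 0.4327 = -0.4908 ≈ -0.49
√T = √0.6667 = 0.8165
φ(d₁) = φ(-0.49) = 0.3538
vega = S·φ(d₁)·√T = 350·0.3538·0.8165 = 101.1072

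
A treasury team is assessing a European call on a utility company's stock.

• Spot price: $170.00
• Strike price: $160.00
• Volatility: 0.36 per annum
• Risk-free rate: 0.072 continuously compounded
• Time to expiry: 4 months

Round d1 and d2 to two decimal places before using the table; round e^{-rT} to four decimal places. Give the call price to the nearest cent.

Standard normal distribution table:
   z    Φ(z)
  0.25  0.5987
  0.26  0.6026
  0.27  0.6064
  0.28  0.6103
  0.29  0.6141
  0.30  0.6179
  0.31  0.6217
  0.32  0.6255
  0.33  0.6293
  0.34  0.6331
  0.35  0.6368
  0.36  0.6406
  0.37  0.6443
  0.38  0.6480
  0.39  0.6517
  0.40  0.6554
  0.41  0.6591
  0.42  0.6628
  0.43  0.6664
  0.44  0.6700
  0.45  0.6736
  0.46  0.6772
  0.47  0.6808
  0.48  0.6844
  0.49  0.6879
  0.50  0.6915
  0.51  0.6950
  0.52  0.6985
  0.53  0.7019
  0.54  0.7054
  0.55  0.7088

$21.63

σ√T = 0.36·√0.3333 = 0.2078
ln(S/K) + (r + σ²/2)T = ln(170/160) + (0.072 + 0.36²/2)·0.3333 = 0.0606 + 0.0456 = 0.1062
d₁ = 0.1062 / 0.2078 = 0.5111 → 0.51
d₂ = d₁ − σ√T = 0.5111 − 0.2078 = 0.3032 → 0.30
exp(−rT) = exp(−0.072·0.3333) = 0.9763
C = 170·N(0.51) − 160·0.9763·N(0.30) = 170·0.6950 − 160·0.9763·0.6179 = 118.1500 − 96.5209 = 21.6291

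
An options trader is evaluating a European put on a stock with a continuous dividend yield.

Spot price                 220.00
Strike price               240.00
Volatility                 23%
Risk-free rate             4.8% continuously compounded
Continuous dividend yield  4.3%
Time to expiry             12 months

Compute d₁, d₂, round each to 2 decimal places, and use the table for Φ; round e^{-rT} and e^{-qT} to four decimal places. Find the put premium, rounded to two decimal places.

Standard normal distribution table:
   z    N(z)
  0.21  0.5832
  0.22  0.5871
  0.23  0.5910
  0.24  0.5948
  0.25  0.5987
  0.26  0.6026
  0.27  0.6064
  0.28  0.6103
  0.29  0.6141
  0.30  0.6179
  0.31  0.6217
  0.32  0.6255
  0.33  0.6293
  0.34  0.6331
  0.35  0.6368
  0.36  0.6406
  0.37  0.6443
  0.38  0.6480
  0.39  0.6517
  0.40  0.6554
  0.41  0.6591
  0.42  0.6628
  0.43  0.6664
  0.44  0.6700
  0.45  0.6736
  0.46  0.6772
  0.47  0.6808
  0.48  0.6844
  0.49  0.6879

30.38

σ√T = 0.23 × 1.0000 = 0.2300
d₁ = [ln(220/240) + (0.048 − 0.043 + 0.23²/2)·1] / 0.2300 = [-0.0870 + 0.0315] / 0.2300 = -0.2416 which rounds to -0.24
d₂ = d₁ − σ√T = -0.2416 − 0.2300 = -0.4716 which rounds to -0.47
exp(−qT) = exp(−0.043·1) = 0.9579;  exp(−rT) = exp(−0.048·1) = 0.9531
P = 240·0.9531·N(0.47) − 220·0.9579·N(0.24) = 240·0.9531·0.6808 − 220·0.9579·0.5948 = 155.7289 − 125.3470 = 30.3820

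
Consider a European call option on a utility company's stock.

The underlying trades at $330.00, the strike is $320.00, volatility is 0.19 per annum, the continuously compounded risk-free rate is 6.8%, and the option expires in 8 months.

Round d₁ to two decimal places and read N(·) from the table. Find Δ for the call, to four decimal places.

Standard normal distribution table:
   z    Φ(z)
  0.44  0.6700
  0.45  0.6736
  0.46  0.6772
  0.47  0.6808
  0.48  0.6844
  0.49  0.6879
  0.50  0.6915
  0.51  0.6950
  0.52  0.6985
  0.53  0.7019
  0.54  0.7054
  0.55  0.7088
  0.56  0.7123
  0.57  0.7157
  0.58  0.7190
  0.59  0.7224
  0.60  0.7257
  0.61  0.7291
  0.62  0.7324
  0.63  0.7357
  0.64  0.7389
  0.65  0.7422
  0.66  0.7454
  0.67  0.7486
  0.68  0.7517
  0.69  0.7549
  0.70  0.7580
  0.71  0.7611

0.7157

T = 0.6667;  σ√T = 0.1551
d₁ = [ln(330/320) + (0.068 + 0.19²/2)·0.6667] / 0.1551 = [0.0308 + 0.0574] / 0.1551 = 0.5681 → 0.57
N(d₁) = N(0.57) = 0.7157
Δ_call = N(d₁) = 0.7157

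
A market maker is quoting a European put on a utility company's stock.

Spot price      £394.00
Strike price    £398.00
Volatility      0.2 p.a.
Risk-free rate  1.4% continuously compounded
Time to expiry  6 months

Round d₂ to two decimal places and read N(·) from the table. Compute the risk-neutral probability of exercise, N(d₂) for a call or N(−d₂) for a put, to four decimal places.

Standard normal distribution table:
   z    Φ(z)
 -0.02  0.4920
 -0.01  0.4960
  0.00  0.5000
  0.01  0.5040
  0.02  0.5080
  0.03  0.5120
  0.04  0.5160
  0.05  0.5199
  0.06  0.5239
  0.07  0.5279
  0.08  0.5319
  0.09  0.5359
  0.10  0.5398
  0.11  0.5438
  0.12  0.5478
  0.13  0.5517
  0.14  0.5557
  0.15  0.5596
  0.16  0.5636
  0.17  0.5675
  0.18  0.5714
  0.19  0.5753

0.5359

σ√T = 0.2 × 0.7071 = 0.1414
d₁ = [ln(394/398) + (0.014 + 0.2²/2)·0.5] / 0.1414 = [-0.0101 + 0.0170] / 0.1414 = 0.0488 → 0.05
d₂ = d₁ − σ√T = 0.0488 − 0.1414 = -0.0926 → -0.09
Pr(exercise) under Q = N(−d₂) = N(0.09) = 0.5359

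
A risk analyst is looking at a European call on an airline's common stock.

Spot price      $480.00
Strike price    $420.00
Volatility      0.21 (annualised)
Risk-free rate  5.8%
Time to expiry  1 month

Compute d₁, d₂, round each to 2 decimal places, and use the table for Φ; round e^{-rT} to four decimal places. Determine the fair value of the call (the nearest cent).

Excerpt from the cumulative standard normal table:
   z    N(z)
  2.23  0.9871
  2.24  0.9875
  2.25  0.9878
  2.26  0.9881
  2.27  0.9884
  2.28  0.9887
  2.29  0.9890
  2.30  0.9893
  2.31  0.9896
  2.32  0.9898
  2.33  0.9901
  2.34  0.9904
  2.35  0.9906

$62.12

σ√T = 0.21 × 0.2887 = 0.0606
d₁ = [ln(480/420) + (0.058 + 0.21²/2)·0.08333] / 0.0606 = [0.1335 + 0.0067] / 0.0606 = 2.3127 which rounds to 2.31
d₂ = d₁ − σ√T = 2.3127 − 0.0606 = 2.2521 which rounds to 2.25
e^(−rT) = e^(−0.058·0.08333) = 0.9952
C = 480·N(2.31) − 420·0.9952·N(2.25) = 480·0.9896 − 420·0.9952·0.9878 = 475.0080 − 412.8846 = 62.1234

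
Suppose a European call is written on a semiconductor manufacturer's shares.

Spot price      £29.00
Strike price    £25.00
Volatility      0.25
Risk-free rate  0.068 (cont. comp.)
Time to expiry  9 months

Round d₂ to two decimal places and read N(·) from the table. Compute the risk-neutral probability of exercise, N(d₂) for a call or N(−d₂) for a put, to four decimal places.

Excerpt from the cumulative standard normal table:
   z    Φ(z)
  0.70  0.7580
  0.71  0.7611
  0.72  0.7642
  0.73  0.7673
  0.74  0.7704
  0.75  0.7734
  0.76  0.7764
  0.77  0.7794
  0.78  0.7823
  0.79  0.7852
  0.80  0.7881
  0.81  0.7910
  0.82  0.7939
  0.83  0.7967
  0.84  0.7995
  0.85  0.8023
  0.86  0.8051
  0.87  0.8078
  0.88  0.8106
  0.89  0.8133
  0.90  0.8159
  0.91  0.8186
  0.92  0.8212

0.7910

T = 0.75;  σ√T = 0.2165
d₁ = [ln(29/25) + (0.068 + ½·0.25²)·0.75] / (σ√T) = (0.1484 + 0.0744) / 0.2165 = 1.0293 which rounds to 1.03
d₂ = 1.0293 − 0.2165 = 0.8128 which rounds to 0.81
Risk-neutral Pr[S_T > K] = N(d₂) = N(0.81) = 0.7910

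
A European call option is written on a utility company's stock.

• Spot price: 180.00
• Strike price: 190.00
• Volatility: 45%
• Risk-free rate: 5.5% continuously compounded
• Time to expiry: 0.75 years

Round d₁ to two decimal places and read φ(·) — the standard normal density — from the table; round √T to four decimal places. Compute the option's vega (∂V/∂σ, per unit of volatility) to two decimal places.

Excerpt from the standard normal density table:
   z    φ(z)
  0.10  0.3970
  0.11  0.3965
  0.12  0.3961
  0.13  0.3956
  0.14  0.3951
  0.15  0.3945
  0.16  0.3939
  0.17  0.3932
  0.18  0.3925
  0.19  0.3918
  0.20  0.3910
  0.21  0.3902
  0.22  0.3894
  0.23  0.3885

T = 0.75;  σ√T = 0.3897
d₁ = [ln(180/190) + (0.055 + 0.45²/2)·0.75] / 0.3897 = [-0.0541 + 0.1172] / 0.3897 = 0.1620 ≈ 0.16
√T = √0.75 = 0.8660
φ(d₁) = φ(0.16) = 0.3939
vega = S·φ(d₁)·√T = 180·0.3939·0.8660 = 61.4011

61.40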